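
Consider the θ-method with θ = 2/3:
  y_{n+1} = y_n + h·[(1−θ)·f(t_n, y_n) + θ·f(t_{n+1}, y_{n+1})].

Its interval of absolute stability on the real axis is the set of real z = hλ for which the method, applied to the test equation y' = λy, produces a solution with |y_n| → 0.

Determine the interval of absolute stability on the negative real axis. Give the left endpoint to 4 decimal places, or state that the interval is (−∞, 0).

interval (−∞, 0).

On y'=λy, z=hλ:
  y_{n+1} = y_n + z·[1/3·y_n + 2/3·y_{n+1}] ⇒ (1 − 2/3z)y_{n+1} = (1 + 1/3z)y_n
  so R(z) = (1 + 1/3z)/(1 − 2/3z).

Solve |R(x)|<1 on ℝ⁻.
x=-1.32: |R|=0.2979
x=-2: |R|=0.1429
x=-10: |R|=0.3043
x=-100: |R|=0.4778
θ=2/3≥1/2 ⇒ |1+1/3x|<|1−2/3x| ∀x<0 ⇒ interval (−∞,0).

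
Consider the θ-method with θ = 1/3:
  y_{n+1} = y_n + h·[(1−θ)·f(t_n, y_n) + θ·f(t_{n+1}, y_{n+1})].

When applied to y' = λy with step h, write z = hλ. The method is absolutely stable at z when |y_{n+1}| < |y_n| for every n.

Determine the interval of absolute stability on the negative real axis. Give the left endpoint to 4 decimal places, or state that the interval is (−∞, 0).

z∈(-6.0000,0).

On y'=λy, z=hλ:
  y_{n+1} = y_n + z·[2/3·y_n + 1/3·y_{n+1}] ⇒ (1 − 1/3z)y_{n+1} = (1 + 2/3z)y_n
  Hence R(z) = (1 + 2/3z)/(1 − 1/3z).

Solve |R(x)|<1 on ℝ⁻.
x=-1.52: |R|=0.0088
R=−1: 1+2/3x = −1+1/3x ⇒ -1/3x=2 ⇒ x=2/(-1/3)=-6.0000
Confirm numerically:
  x=-5.646: |R|=0.95906 <1
  x=-2.771: |R|=0.44048 <1
  x=-2.704: |R|=0.42216 <1
  x=-6.548: |R|=1.05739 >1
  x=-6.307: |R|=1.03299 >1
  x=-6.136: |R|=1.01489 >1
Interval (-6.0000, 0).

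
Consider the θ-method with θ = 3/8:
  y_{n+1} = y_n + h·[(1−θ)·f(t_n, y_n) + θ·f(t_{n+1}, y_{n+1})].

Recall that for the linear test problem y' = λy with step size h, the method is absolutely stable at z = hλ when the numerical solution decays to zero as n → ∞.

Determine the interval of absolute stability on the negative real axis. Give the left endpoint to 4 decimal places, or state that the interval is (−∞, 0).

Set f=λy, z=hλ:
  y_{n+1} = y_n + z·[5/8·y_n + 3/8·y_{n+1}] ⇒ (1 − 3/8z)y_{n+1} = (1 + 5/8z)y_n
  Hence R(z) = (1 + 5/8z)/(1 − 3/8z).

Boundary: |R(x)|=1, x<0.
x=-0.6: |R|=0.5102
R=−1: 1+5/8x = −1+3/8x ⇒ -1/4x=2 ⇒ x=2/(-1/4)=-8.0000
Confirm numerically:
  x=-6.763: |R|=0.91255 <1
  x=-5.715: |R|=0.81825 <1
  x=-4.034: |R|=0.60541 <1
  x=-8.480: |R|=1.02871 >1
  x=-8.037: |R|=1.00230 >1
So |R|<1 on (-8.0000, 0).

z∈(-8.0000,0).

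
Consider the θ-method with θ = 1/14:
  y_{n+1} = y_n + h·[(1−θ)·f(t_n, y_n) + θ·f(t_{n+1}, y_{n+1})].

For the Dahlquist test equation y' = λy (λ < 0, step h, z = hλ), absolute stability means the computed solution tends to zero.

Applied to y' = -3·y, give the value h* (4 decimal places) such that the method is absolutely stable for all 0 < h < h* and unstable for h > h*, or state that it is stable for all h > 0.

On y'=λy, z=hλ:
  y_{n+1} = y_n + z·[13/14·y_n + 1/14·y_{n+1}] ⇒ (1 − 1/14z)y_{n+1} = (1 + 13/14z)y_n
  so R(z) = (1 + 13/14z)/(1 − 1/14z).

Find x<0 with |R(x)|<1.
x=-1.02: |R|=0.0493
R=−1: 1+13/14x = −1+1/14x ⇒ -6/7x=2 ⇒ x=2/(-6/7)=-2.3333
Confirm numerically:
  x=-2.296: |R|=0.97251 <1
  x=-1.521: |R|=0.37195 <1
  x=-1.410: |R|=0.28099 <1
  x=-2.908: |R|=1.40785 >1
  x=-2.587: |R|=1.18352 >1
  x=-2.395: |R|=1.04514 >1
Interval (-2.3333, 0).

(-2.3333,0); λ=-3 ⇒ h* = (7/3)/3 = 0.7778.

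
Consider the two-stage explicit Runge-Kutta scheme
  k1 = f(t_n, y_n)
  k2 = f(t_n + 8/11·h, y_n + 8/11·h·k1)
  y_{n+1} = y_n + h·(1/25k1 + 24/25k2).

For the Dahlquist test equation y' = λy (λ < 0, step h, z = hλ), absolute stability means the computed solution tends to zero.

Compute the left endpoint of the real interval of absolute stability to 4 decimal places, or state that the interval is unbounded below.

z* = -1.4323.

With y'=λy (z=hλ):
  k1=λy_n ⇒ h·k1=z·y_n;  k2=λ(1+8/11z)y_n ⇒ h·k2=z(1+8/11z)y_n
  y_{n+1}/y_n = 1 + 1/25z + 24/25z(1+8/11z) = 1 + z + 192/275z²
  ⇒ R(z) = 1 + z + 192/275z².

Find x<0 with |R(x)|<1.
x=-1.43: |R|=0.9977
R=1: x+192/275x²=0 ⇒ x=−275/192=-1.4323; min R=1−1/(4·192/275)=0.6419>−1
Confirm numerically:
  x=-0.786: |R|=0.64533 <1
  x=-0.785: |R|=0.64524 <1
  x=-0.688: |R|=0.64248 <1
  x=-1.878: |R|=1.58441 >1
  x=-1.518: |R|=1.09084 >1
Interval (-1.4323, 0).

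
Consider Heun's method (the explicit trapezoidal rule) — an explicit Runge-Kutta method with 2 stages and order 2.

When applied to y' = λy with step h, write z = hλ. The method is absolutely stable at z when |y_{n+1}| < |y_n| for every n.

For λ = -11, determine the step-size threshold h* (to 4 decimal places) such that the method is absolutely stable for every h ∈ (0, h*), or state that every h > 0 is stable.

(-2.0000,0); λ=-11 ⇒ h* = 0.1818.

Set f=λy, z=hλ:
  order 2, 2-stage ⇒ R(z)=1+z+z^2/2
  (e.g. R(-0.81)=0.51805, |R|=0.51805)

Boundary: |R(x)|=1, x<0.
x=-0.81: |R|=0.5181
|R(-1.61)|=0.6861 |R(-1.29)|=0.5421 |R(-1.07)|=0.5025
Bisect:
  x_lo=-2.7658 |R|=2.0590  x_hi=-0.3470 |R|=0.7132
  mid=-1.55640 |R|=0.65479 →hi
  mid=-2.16109 |R|=1.17406 →lo
  mid=-1.85874 |R|=0.86872 →hi
  mid=-2.00991 |R|=1.00996 →lo
  mid=-1.93433 |R|=0.93648 →hi
  mid=-1.97212 |R|=0.97251 →hi
  mid=-1.99102 |R|=0.99106 →hi
  ...
  [-2.00002,-1.99988] ⇒ x*=-2.0000
Stable set (-2.0000, 0).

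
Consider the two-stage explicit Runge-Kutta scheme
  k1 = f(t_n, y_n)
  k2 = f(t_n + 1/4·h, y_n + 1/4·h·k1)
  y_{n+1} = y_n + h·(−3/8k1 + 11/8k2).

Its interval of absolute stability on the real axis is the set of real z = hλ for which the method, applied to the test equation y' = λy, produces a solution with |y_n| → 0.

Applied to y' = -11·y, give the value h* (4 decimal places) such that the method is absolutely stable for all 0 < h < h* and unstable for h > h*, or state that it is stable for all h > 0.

(-2.9091,0); λ=-11 ⇒ h* = (32/11)/11 = 0.2645.

With y'=λy (z=hλ):
  k1=λy_n ⇒ h·k1=z·y_n;  k2=λ(1+1/4z)y_n ⇒ h·k2=z(1+1/4z)y_n
  y_{n+1}/y_n = 1 − 3/8z + 11/8z(1+1/4z) = 1 + z + 11/32z²
  R(z) = 1 + z + 11/32z².

Boundary: |R(x)|=1, x<0.
x=-0.53: |R|=0.5666
R=1: x+11/32x²=0 ⇒ x=−32/11=-2.9091; min R=1−1/(4·11/32)=0.2727>−1
Confirm numerically:
  x=-2.323: |R|=0.53199 <1
  x=-1.784: |R|=0.31004 <1
  x=-1.586: |R|=0.27867 <1
  x=-3.165: |R|=1.27842 >1
  x=-3.117: |R|=1.22277 >1
So |R|<1 on (-2.9091, 0).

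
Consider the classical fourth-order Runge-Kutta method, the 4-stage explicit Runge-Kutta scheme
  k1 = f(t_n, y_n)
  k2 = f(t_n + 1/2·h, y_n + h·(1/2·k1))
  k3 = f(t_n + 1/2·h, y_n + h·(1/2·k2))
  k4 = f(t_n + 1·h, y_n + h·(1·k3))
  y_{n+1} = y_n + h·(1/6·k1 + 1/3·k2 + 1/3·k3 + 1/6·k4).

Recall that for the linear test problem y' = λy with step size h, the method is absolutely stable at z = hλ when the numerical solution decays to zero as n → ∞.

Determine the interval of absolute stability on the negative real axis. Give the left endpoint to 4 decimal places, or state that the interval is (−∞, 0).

On y'=λy, z=hλ:
  order 4, 4-stage ⇒ R(z)=1+z+z^2/2+z^3/6+z^4/24
  (e.g. R(-0.83)=0.43893, |R|=0.43893)

Boundary: |R(x)|=1, x<0.
x=-0.83: |R|=0.4389
|R(-2.06)|=0.3552 |R(-2.05)|=0.3513 |R(-1.33)|=0.2927
Bisect:
  x_lo=-3.4632 |R|=2.6047  x_hi=-0.1972 |R|=0.8211
  mid=-1.83019 |R|=0.29037 →hi
  mid=-2.64671 |R|=0.81038 →hi
  mid=-3.05496 |R|=1.48876 →lo
  mid=-2.85084 |R|=1.10340 →lo
  mid=-2.74877 |R|=0.94632 →hi
  mid=-2.79980 |R|=1.02210 →lo
  mid=-2.77429 |R|=0.98353 →hi
  mid=-2.78705 |R|=1.00264 →lo
  mid=-2.78067 |R|=0.99305 →hi
  mid=-2.78386 |R|=0.99784 →hi
  ...
  [-2.78545,-2.78525] ⇒ x*=-2.7853
Interval (-2.7853, 0).

z∈(-2.7853,0).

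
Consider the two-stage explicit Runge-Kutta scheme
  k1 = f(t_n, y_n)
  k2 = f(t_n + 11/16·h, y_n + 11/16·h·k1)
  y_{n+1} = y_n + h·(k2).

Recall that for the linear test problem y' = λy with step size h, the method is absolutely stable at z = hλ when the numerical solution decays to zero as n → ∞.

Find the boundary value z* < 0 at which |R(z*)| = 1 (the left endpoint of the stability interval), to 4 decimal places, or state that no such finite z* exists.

Set f=λy, z=hλ:
  k1=λy_n ⇒ h·k1=z·y_n;  k2=λ(1+11/16z)y_n ⇒ h·k2=z(1+11/16z)y_n
  y_{n+1}/y_n = 1 + z(1+11/16z) = 1 + z + 11/16z²
  so R(z) = 1 + z + 11/16z².

Solve |R(x)|<1 on ℝ⁻.
x=-0.92: |R|=0.6619
R=1: x+11/16x²=0 ⇒ x=−16/11=-1.4545; min R=1−1/(4·11/16)=0.6364>−1
Confirm numerically:
  x=-1.273: |R|=0.84111 <1
  x=-1.186: |R|=0.78103 <1
  x=-1.166: |R|=0.76869 <1
  x=-1.138: |R|=0.75234 <1
  x=-1.913: |R|=1.60295 >1
  x=-1.886: |R|=1.55943 >1
  x=-1.836: |R|=1.48149 >1
So |R|<1 on (-1.4545, 0).

z* = -1.4545.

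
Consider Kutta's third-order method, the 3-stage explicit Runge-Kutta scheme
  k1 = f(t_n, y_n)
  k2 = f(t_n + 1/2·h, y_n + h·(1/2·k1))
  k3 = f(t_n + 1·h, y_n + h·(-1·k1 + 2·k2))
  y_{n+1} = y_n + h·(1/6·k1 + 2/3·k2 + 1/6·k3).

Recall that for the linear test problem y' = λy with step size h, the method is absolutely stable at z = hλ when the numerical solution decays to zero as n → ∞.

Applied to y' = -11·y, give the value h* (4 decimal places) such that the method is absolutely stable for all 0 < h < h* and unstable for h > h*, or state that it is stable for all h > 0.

With y'=λy (z=hλ):
  order 3, 3-stage ⇒ R(z)=1+z+z^2/2+z^3/6
  (e.g. R(-0.53)=0.58564, |R|=0.58564)

Solve |R(x)|<1 on ℝ⁻.
x=-0.53: |R|=0.5856
|R(-2.71)|=1.3550 |R(-1.42)|=0.1110 |R(-0.97)|=0.3483
Bisect:
  x_lo=-3.2865 |R|=2.8022  x_hi=-0.1091 |R|=0.8966
  mid=-1.69780 |R|=0.07220 →hi
  mid=-2.49214 |R|=0.96644 →hi
  mid=-2.88931 |R|=1.73529 →lo
  mid=-2.69072 |R|=1.31753 →lo
  mid=-2.59143 |R|=1.13414 →lo
  mid=-2.54179 |R|=1.04839 →lo
  mid=-2.51696 |R|=1.00695 →lo
  ...
  [-2.51289,-2.51270] ⇒ x*=-2.5127
So |R|<1 on (-2.5127, 0).

(-2.5127,0); λ=-11 ⇒ h* = 0.2284.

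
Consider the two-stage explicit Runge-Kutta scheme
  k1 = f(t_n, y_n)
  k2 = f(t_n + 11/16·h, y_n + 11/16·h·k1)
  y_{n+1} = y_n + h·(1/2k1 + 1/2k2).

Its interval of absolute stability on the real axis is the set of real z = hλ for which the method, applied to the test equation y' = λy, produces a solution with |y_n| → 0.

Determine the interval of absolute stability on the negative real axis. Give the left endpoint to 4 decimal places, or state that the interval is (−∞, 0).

Set f=λy, z=hλ:
  k1=λy_n ⇒ h·k1=z·y_n;  k2=λ(1+11/16z)y_n ⇒ h·k2=z(1+11/16z)y_n
  y_{n+1}/y_n = 1 + 1/2z + 1/2z(1+11/16z) = 1 + z + 11/32z²
  ⇒ R(z) = 1 + z + 11/32z².

Find x<0 with |R(x)|<1.
x=-0.65: |R|=0.4952
R=1: x+11/32x²=0 ⇒ x=−32/11=-2.9091; min R=1−1/(4·11/32)=0.2727>−1
Confirm numerically:
  x=-2.583: |R|=0.71046 <1
  x=-2.512: |R|=0.65711 <1
  x=-2.238: |R|=0.48372 <1
  x=-2.993: |R|=1.08633 >1
  x=-2.934: |R|=1.02512 >1
Stable set (-2.9091, 0).

z∈(-2.9091,0).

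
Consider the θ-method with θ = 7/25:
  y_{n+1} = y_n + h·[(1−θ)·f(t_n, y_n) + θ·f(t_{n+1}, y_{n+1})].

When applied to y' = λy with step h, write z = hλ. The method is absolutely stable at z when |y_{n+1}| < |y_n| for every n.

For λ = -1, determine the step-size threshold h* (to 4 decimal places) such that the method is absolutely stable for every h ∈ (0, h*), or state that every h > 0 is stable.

On y'=λy, z=hλ:
  y_{n+1} = y_n + z·[18/25·y_n + 7/25·y_{n+1}] ⇒ (1 − 7/25z)y_{n+1} = (1 + 18/25z)y_n
  so R(z) = (1 + 18/25z)/(1 − 7/25z).

Find x<0 with |R(x)|<1.
x=-1.42: |R|=0.0160
R=−1: 1+18/25x = −1+7/25x ⇒ -11/25x=2 ⇒ x=2/(-11/25)=-4.5455
Confirm numerically:
  x=-4.287: |R|=0.94832 <1
  x=-3.898: |R|=0.86379 <1
  x=-3.742: |R|=0.82736 <1
  x=-2.266: |R|=0.38637 <1
  x=-4.883: |R|=1.06274 >1
  x=-4.855: |R|=1.05773 >1
  x=-4.810: |R|=1.04960 >1
Interval (-4.5455, 0).

(-4.5455,0); λ=-1 ⇒ h* = (50/11)/1 = 4.5455.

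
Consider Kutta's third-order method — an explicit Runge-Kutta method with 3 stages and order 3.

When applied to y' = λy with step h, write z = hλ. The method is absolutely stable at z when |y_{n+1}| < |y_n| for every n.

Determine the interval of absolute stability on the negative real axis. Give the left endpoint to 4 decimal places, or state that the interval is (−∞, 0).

Test eqn y'=λy, z=hλ:
  order 3, 3-stage ⇒ R(z)=1+z+z^2/2+z^3/6
  (e.g. R(-1.32)=0.16787, |R|=0.16787)

Boundary: |R(x)|=1, x<0.
x=-1.32: |R|=0.1679
|R(-2.38)|=0.7947 |R(-1.72)|=0.0889 |R(-0.95)|=0.3584
Bisect:
  x_lo=-2.8467 |R|=1.6397  x_hi=-0.1358 |R|=0.8730
  mid=-1.49123 |R|=0.06796 →hi
  mid=-2.16897 |R|=0.51738 →hi
  mid=-2.50783 |R|=0.99194 →hi
  mid=-2.67727 |R|=1.29172 →lo
  mid=-2.59255 |R|=1.13612 →lo
  mid=-2.55019 |R|=1.06264 →lo
  mid=-2.52901 |R|=1.02695 →lo
  mid=-2.51842 |R|=1.00936 →lo
  ...
  [-2.51280,-2.51263] ⇒ x*=-2.5127
So |R|<1 on (-2.5127, 0).

z∈(-2.5127,0).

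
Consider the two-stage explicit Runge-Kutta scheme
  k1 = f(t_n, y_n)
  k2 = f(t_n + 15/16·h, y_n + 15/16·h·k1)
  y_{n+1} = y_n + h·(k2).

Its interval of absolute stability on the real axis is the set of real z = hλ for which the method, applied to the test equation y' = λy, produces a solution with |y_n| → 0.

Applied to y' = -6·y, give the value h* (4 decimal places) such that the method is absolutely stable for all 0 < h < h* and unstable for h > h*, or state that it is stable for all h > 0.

With y'=λy (z=hλ):
  k1=λy_n ⇒ h·k1=z·y_n;  k2=λ(1+15/16z)y_n ⇒ h·k2=z(1+15/16z)y_n
  y_{n+1}/y_n = 1 + z(1+15/16z) = 1 + z + 15/16z²
  Hence R(z) = 1 + z + 15/16z².

Boundary: |R(x)|=1, x<0.
x=-0.47: |R|=0.7371
R=1: x+15/16x²=0 ⇒ x=−16/15=-1.0667; min R=1−1/(4·15/16)=0.7333>−1
Confirm numerically:
  x=-0.889: |R|=0.85193 <1
  x=-0.748: |R|=0.77653 <1
  x=-0.692: |R|=0.75693 <1
  x=-0.501: |R|=0.73431 <1
  x=-1.558: |R|=1.71765 >1
  x=-1.442: |R|=1.50740 >1
  x=-1.135: |R|=1.07271 >1
So |R|<1 on (-1.0667, 0).

(-1.0667,0); λ=-6 ⇒ h* = (16/15)/6 = 0.1778.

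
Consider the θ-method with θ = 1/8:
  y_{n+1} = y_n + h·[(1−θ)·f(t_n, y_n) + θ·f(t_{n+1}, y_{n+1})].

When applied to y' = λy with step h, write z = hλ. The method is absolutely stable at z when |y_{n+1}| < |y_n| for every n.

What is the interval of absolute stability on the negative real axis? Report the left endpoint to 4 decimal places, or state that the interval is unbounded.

With y'=λy (z=hλ):
  y_{n+1} = y_n + z·[7/8·y_n + 1/8·y_{n+1}] ⇒ (1 − 1/8z)y_{n+1} = (1 + 7/8z)y_n
  so R(z) = (1 + 7/8z)/(1 − 1/8z).

Find x<0 with |R(x)|<1.
x=-1.33: |R|=0.1404
R=−1: 1+7/8x = −1+1/8x ⇒ -3/4x=2 ⇒ x=2/(-3/4)=-2.6667
Confirm numerically:
  x=-2.333: |R|=0.80625 <1
  x=-2.098: |R|=0.66211 <1
  x=-1.671: |R|=0.38228 <1
  x=-2.995: |R|=1.17917 >1
  x=-2.743: |R|=1.04263 >1
So |R|<1 on (-2.6667, 0).

(-2.6667, 0).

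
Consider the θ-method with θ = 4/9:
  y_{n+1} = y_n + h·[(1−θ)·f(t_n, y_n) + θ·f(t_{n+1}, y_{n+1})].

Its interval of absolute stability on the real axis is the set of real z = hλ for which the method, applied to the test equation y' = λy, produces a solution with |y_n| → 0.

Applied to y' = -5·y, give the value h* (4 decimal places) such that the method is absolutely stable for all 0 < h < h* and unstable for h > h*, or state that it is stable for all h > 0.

(-18.0000,0); λ=-5 ⇒ h* = (18)/5 = 3.6000.

Test eqn y'=λy, z=hλ:
  y_{n+1} = y_n + z·[5/9·y_n + 4/9·y_{n+1}] ⇒ (1 − 4/9z)y_{n+1} = (1 + 5/9z)y_n
  R(z) = (1 + 5/9z)/(1 − 4/9z).

Need |R(x)|<1, x<0.
x=-0.44: |R|=0.6320
R=−1: 1+5/9x = −1+4/9x ⇒ -1/9x=2 ⇒ x=2/(-1/9)=-18.0000
Confirm numerically:
  x=-17.155: |R|=0.98911 <1
  x=-13.526: |R|=0.92910 <1
  x=-10.068: |R|=0.83902 <1
  x=-18.273: |R|=1.00333 >1
  x=-18.048: |R|=1.00059 >1
Interval (-18.0000, 0).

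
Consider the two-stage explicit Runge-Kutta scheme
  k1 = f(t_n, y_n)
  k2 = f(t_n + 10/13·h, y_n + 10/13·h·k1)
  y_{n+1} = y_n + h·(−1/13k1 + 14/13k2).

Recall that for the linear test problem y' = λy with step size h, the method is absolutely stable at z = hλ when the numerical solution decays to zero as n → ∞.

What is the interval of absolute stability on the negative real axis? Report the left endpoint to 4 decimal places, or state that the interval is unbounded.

With y'=λy (z=hλ):
  k1=λy_n ⇒ h·k1=z·y_n;  k2=λ(1+10/13z)y_n ⇒ h·k2=z(1+10/13z)y_n
  y_{n+1}/y_n = 1 − 1/13z + 14/13z(1+10/13z) = 1 + z + 140/169z²
  ⇒ R(z) = 1 + z + 140/169z².

Solve |R(x)|<1 on ℝ⁻.
x=-0.75: |R|=0.7160
R=1: x+140/169x²=0 ⇒ x=−169/140=-1.2071; min R=1−1/(4·140/169)=0.6982>−1
Confirm numerically:
  x=-0.774: |R|=0.72228 <1
  x=-0.721: |R|=0.70964 <1
  x=-0.541: |R|=0.70146 <1
  x=-1.566: |R|=1.46554 >1
  x=-1.476: |R|=1.32874 >1
  x=-1.424: |R|=1.25581 >1
So |R|<1 on (-1.2071, 0).

(-1.2071, 0).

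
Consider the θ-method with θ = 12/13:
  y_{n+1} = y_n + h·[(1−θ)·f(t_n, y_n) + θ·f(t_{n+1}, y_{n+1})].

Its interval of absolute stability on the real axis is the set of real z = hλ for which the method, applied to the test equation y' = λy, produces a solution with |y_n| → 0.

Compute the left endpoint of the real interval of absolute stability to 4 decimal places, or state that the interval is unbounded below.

unbounded; (−∞, 0).

On y'=λy, z=hλ:
  y_{n+1} = y_n + z·[1/13·y_n + 12/13·y_{n+1}] ⇒ (1 − 12/13z)y_{n+1} = (1 + 1/13z)y_n
  Hence R(z) = (1 + 1/13z)/(1 − 12/13z).

Boundary: |R(x)|=1, x<0.
x=-1.75: |R|=0.3309
x=-2: |R|=0.2973
x=-10: |R|=0.0226
x=-100: |R|=0.0717
θ=12/13≥1/2 ⇒ |1+1/13x|<|1−12/13x| ∀x<0 ⇒ interval (−∞,0).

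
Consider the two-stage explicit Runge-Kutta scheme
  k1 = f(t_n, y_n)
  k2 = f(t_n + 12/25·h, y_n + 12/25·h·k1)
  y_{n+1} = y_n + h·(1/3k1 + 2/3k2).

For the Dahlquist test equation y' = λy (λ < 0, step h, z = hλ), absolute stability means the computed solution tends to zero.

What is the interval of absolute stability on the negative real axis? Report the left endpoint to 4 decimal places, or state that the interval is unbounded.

(-3.1250, 0).

With y'=λy (z=hλ):
  k1=λy_n ⇒ h·k1=z·y_n;  k2=λ(1+12/25z)y_n ⇒ h·k2=z(1+12/25z)y_n
  y_{n+1}/y_n = 1 + 1/3z + 2/3z(1+12/25z) = 1 + z + 8/25z²
  Hence R(z) = 1 + z + 8/25z².

Boundary: |R(x)|=1, x<0.
x=-1.24: |R|=0.2520
R=1: x+8/25x²=0 ⇒ x=−25/8=-3.1250; min R=1−1/(4·8/25)=0.2188>−1
Confirm numerically:
  x=-3.104: |R|=0.97914 <1
  x=-2.949: |R|=0.83391 <1
  x=-1.636: |R|=0.22048 <1
  x=-3.714: |R|=1.70001 >1
  x=-3.494: |R|=1.41257 >1
  x=-3.481: |R|=1.39656 >1
Interval (-3.1250, 0).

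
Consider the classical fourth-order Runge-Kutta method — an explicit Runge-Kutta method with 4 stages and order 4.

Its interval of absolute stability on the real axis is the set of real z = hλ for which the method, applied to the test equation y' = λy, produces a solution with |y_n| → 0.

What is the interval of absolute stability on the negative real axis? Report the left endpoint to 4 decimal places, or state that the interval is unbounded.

Set f=λy, z=hλ:
  order 4, 4-stage ⇒ R(z)=1+z+z^2/2+z^3/6+z^4/24
  (e.g. R(-0.95)=0.39229, |R|=0.39229)

Need |R(x)|<1, x<0.
x=-0.95: |R|=0.3923
|R(-2.89)|=1.1697 |R(-2.27)|=0.4633 |R(-0.75)|=0.4741
Bisect:
  x_lo=-3.4263 |R|=2.4819  x_hi=-0.2826 |R|=0.7538
  mid=-1.85445 |R|=0.29491 →hi
  mid=-2.64036 |R|=0.80259 →hi
  mid=-3.03332 |R|=1.44303 →lo
  mid=-2.83684 |R|=1.08054 →lo
  mid=-2.73860 |R|=0.93185 →hi
  mid=-2.78772 |R|=1.00366 →lo
  mid=-2.76316 |R|=0.96714 →hi
  mid=-2.77544 |R|=0.98524 →hi
  ...
  [-2.78542,-2.78522] ⇒ x*=-2.7853
Stable set (-2.7853, 0).

(-2.7853, 0).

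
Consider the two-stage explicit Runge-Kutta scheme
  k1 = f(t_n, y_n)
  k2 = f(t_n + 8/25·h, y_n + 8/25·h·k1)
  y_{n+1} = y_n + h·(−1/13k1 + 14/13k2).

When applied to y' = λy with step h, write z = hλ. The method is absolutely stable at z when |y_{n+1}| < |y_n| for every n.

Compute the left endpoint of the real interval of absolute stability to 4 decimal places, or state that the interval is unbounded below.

z* = -2.9018.

Set f=λy, z=hλ:
  k1=λy_n ⇒ h·k1=z·y_n;  k2=λ(1+8/25z)y_n ⇒ h·k2=z(1+8/25z)y_n
  y_{n+1}/y_n = 1 − 1/13z + 14/13z(1+8/25z) = 1 + z + 112/325z²
  so R(z) = 1 + z + 112/325z².

Find x<0 with |R(x)|<1.
x=-0.64: |R|=0.5012
R=1: x+112/325x²=0 ⇒ x=−325/112=-2.9018; min R=1−1/(4·112/325)=0.2746>−1
Confirm numerically:
  x=-2.459: |R|=0.62478 <1
  x=-2.220: |R|=0.47840 <1
  x=-1.598: |R|=0.28201 <1
  x=-3.008: |R|=1.11010 >1
  x=-2.975: |R|=1.07506 >1
Interval (-2.9018, 0).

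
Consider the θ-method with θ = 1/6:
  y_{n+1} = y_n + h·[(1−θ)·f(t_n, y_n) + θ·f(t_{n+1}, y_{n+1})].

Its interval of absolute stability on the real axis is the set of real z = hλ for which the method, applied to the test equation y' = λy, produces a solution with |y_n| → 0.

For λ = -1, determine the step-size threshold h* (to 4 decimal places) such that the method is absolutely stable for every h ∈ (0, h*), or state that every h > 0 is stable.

With y'=λy (z=hλ):
  y_{n+1} = y_n + z·[5/6·y_n + 1/6·y_{n+1}] ⇒ (1 − 1/6z)y_{n+1} = (1 + 5/6z)y_n
  so R(z) = (1 + 5/6z)/(1 − 1/6z).

Boundary: |R(x)|=1, x<0.
x=-0.85: |R|=0.2555
R=−1: 1+5/6x = −1+1/6x ⇒ -2/3x=2 ⇒ x=2/(-2/3)=-3.0000
Confirm numerically:
  x=-2.500: |R|=0.76471 <1
  x=-1.794: |R|=0.38106 <1
  x=-1.723: |R|=0.33860 <1
  x=-3.544: |R|=1.22800 >1
  x=-3.271: |R|=1.11692 >1
  x=-3.182: |R|=1.07929 >1
Stable set (-3.0000, 0).

(-3.0000,0); λ=-1 ⇒ h* = (3)/1 = 3.0000.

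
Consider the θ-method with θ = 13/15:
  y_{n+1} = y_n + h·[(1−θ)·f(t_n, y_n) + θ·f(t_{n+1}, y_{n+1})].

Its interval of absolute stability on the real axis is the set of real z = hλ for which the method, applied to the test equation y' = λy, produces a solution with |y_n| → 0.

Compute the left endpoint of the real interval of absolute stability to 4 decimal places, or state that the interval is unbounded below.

unbounded; (−∞, 0).

Set f=λy, z=hλ:
  y_{n+1} = y_n + z·[2/15·y_n + 13/15·y_{n+1}] ⇒ (1 − 13/15z)y_{n+1} = (1 + 2/15z)y_n
  R(z) = (1 + 2/15z)/(1 − 13/15z).

Solve |R(x)|<1 on ℝ⁻.
x=-1.46: |R|=0.3555
x=-2: |R|=0.2683
x=-10: |R|=0.0345
x=-100: |R|=0.1407
θ=13/15≥1/2 ⇒ |1+2/15x|<|1−13/15x| ∀x<0 ⇒ unbounded interval.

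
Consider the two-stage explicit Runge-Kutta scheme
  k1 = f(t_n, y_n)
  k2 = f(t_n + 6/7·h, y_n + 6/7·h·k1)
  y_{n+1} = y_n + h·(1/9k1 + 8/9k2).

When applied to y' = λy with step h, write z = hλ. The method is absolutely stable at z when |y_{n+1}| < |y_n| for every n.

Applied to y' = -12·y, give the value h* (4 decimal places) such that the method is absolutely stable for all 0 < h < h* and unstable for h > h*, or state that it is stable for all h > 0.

With y'=λy (z=hλ):
  k1=λy_n ⇒ h·k1=z·y_n;  k2=λ(1+6/7z)y_n ⇒ h·k2=z(1+6/7z)y_n
  y_{n+1}/y_n = 1 + 1/9z + 8/9z(1+6/7z) = 1 + z + 16/21z²
  so R(z) = 1 + z + 16/21z².

Boundary: |R(x)|=1, x<0.
x=-0.79: |R|=0.6855
R=1: x+16/21x²=0 ⇒ x=−21/16=-1.3125; min R=1−1/(4·16/21)=0.6719>−1
Confirm numerically:
  x=-1.104: |R|=0.82462 <1
  x=-1.004: |R|=0.76401 <1
  x=-0.839: |R|=0.69732 <1
  x=-0.783: |R|=0.68412 <1
  x=-1.826: |R|=1.71440 >1
  x=-1.516: |R|=1.23505 >1
So |R|<1 on (-1.3125, 0).

(-1.3125,0); λ=-12 ⇒ h* = (21/16)/12 = 0.1094.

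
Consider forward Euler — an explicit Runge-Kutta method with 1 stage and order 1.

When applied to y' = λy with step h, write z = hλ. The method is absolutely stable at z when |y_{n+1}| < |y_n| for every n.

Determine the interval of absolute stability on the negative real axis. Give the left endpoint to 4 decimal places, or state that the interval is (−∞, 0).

Test eqn y'=λy, z=hλ:
  order 1, 1-stage ⇒ R(z)=1+z
  (e.g. R(-1.44)=-0.44000, |R|=0.44000)

Find x<0 with |R(x)|<1.
x=-1.44: |R|=0.4400
|R(-2.15)|=1.1500 |R(-1.89)|=0.8900 |R(-0.94)|=0.0600
Bisect:
  x_lo=-2.3051 |R|=1.3051  x_hi=-0.3408 |R|=0.6592
  mid=-1.32293 |R|=0.32293 →hi
  mid=-1.81401 |R|=0.81401 →hi
  mid=-2.05955 |R|=1.05955 →lo
  mid=-1.93678 |R|=0.93678 →hi
  mid=-1.99816 |R|=0.99816 →hi
  mid=-2.02886 |R|=1.02886 →lo
  mid=-2.01351 |R|=1.01351 →lo
  mid=-2.00584 |R|=1.00584 →lo
  ...
  [-2.00008,-1.99996] ⇒ x*=-2.0000
Interval (-2.0000, 0).

z∈(-2.0000,0).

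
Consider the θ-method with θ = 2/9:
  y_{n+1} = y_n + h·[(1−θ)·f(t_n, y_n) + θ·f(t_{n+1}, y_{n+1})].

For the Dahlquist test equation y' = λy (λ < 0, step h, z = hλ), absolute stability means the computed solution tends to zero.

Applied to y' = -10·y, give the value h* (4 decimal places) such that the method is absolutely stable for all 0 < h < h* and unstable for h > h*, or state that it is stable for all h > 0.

(-3.6000,0); λ=-10 ⇒ h* = (18/5)/10 = 0.3600.

On y'=λy, z=hλ:
  y_{n+1} = y_n + z·[7/9·y_n + 2/9·y_{n+1}] ⇒ (1 − 2/9z)y_{n+1} = (1 + 7/9z)y_n
  ⇒ R(z) = (1 + 7/9z)/(1 − 2/9z).

Solve |R(x)|<1 on ℝ⁻.
x=-1.01: |R|=0.1751
R=−1: 1+7/9x = −1+2/9x ⇒ -5/9x=2 ⇒ x=2/(-5/9)=-3.6000
Confirm numerically:
  x=-2.523: |R|=0.61662 <1
  x=-2.199: |R|=0.47716 <1
  x=-1.603: |R|=0.18196 <1
  x=-4.107: |R|=1.14726 >1
  x=-4.018: |R|=1.12268 >1
  x=-3.940: |R|=1.10071 >1
Stable set (-3.6000, 0).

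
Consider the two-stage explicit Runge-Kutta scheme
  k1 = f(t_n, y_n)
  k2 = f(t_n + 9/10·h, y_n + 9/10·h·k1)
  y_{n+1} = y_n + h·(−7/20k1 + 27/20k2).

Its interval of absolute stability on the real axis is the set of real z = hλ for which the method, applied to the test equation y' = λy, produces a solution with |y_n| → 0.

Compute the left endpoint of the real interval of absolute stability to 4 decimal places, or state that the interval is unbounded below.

With y'=λy (z=hλ):
  k1=λy_n ⇒ h·k1=z·y_n;  k2=λ(1+9/10z)y_n ⇒ h·k2=z(1+9/10z)y_n
  y_{n+1}/y_n = 1 − 7/20z + 27/20z(1+9/10z) = 1 + z + 243/200z²
  Hence R(z) = 1 + z + 243/200z².

Boundary: |R(x)|=1, x<0.
x=-1.66: |R|=2.6881
R=1: x+243/200x²=0 ⇒ x=−200/243=-0.8230; min R=1−1/(4·243/200)=0.7942>−1
Confirm numerically:
  x=-0.649: |R|=0.86276 <1
  x=-0.629: |R|=0.85170 <1
  x=-0.489: |R|=0.80153 <1
  x=-0.376: |R|=0.79577 <1
  x=-1.385: |R|=1.94564 >1
  x=-1.332: |R|=1.82368 >1
  x=-1.094: |R|=1.36016 >1
So |R|<1 on (-0.8230, 0).

left endpoint -0.8230.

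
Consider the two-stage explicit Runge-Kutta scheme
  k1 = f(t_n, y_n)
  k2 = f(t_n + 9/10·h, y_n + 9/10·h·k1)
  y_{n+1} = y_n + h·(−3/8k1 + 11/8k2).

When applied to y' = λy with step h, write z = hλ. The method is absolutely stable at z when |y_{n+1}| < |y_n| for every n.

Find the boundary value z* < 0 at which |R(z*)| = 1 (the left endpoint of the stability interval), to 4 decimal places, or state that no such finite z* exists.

With y'=λy (z=hλ):
  k1=λy_n ⇒ h·k1=z·y_n;  k2=λ(1+9/10z)y_n ⇒ h·k2=z(1+9/10z)y_n
  y_{n+1}/y_n = 1 − 3/8z + 11/8z(1+9/10z) = 1 + z + 99/80z²
  R(z) = 1 + z + 99/80z².

Boundary: |R(x)|=1, x<0.
x=-1.35: |R|=1.9053
R=1: x+99/80x²=0 ⇒ x=−80/99=-0.8081; min R=1−1/(4·99/80)=0.7980>−1
Confirm numerically:
  x=-0.767: |R|=0.96101 <1
  x=-0.756: |R|=0.95128 <1
  x=-0.705: |R|=0.91007 <1
  x=-0.545: |R|=0.82257 <1
  x=-1.265: |R|=1.71528 >1
  x=-1.087: |R|=1.37519 >1
  x=-1.000: |R|=1.23750 >1
So |R|<1 on (-0.8081, 0).

left endpoint -0.8081.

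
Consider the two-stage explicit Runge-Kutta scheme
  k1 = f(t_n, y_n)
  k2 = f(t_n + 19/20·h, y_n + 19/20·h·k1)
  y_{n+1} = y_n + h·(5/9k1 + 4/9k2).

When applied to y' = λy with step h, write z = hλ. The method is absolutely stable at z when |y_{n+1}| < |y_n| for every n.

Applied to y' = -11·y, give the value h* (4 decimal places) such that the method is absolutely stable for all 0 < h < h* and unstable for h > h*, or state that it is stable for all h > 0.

With y'=λy (z=hλ):
  k1=λy_n ⇒ h·k1=z·y_n;  k2=λ(1+19/20z)y_n ⇒ h·k2=z(1+19/20z)y_n
  y_{n+1}/y_n = 1 + 5/9z + 4/9z(1+19/20z) = 1 + z + 19/45z²
  ⇒ R(z) = 1 + z + 19/45z².

Need |R(x)|<1, x<0.
x=-1.79: |R|=0.5628
R=1: x+19/45x²=0 ⇒ x=−45/19=-2.3684; min R=1−1/(4·19/45)=0.4079>−1
Confirm numerically:
  x=-2.075: |R|=0.74293 <1
  x=-1.156: |R|=0.40823 <1
  x=-1.125: |R|=0.40937 <1
  x=-2.842: |R|=1.56827 >1
  x=-2.592: |R|=1.24468 >1
Interval (-2.3684, 0).

(-2.3684,0); λ=-11 ⇒ h* = (45/19)/11 = 0.2153.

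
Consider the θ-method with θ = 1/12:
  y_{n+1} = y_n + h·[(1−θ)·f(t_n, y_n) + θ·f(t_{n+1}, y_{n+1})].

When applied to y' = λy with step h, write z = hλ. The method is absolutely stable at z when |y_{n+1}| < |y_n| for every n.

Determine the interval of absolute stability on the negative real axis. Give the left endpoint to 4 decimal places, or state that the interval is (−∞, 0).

With y'=λy (z=hλ):
  y_{n+1} = y_n + z·[11/12·y_n + 1/12·y_{n+1}] ⇒ (1 − 1/12z)y_{n+1} = (1 + 11/12z)y_n
  R(z) = (1 + 11/12z)/(1 − 1/12z).

Need |R(x)|<1, x<0.
x=-0.88: |R|=0.1801
R=−1: 1+11/12x = −1+1/12x ⇒ -5/6x=2 ⇒ x=2/(-5/6)=-2.4000
Confirm numerically:
  x=-1.898: |R|=0.63880 <1
  x=-1.823: |R|=0.58258 <1
  x=-1.792: |R|=0.55916 <1
  x=-0.995: |R|=0.08119 <1
  x=-2.677: |R|=1.18873 >1
  x=-2.663: |R|=1.17936 >1
So |R|<1 on (-2.4000, 0).

z∈(-2.4000,0).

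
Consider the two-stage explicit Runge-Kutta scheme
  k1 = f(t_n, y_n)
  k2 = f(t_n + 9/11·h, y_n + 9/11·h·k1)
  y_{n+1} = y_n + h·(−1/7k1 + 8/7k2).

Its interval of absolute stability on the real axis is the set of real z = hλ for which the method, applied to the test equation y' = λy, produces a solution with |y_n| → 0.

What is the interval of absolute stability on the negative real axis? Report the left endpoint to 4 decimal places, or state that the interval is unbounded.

Test eqn y'=λy, z=hλ:
  k1=λy_n ⇒ h·k1=z·y_n;  k2=λ(1+9/11z)y_n ⇒ h·k2=z(1+9/11z)y_n
  y_{n+1}/y_n = 1 − 1/7z + 8/7z(1+9/11z) = 1 + z + 72/77z²
  R(z) = 1 + z + 72/77z².

Solve |R(x)|<1 on ℝ⁻.
x=-1.76: |R|=2.1365
R=1: x+72/77x²=0 ⇒ x=−77/72=-1.0694; min R=1−1/(4·72/77)=0.7326>−1
Confirm numerically:
  x=-0.902: |R|=0.85877 <1
  x=-0.862: |R|=0.83279 <1
  x=-0.644: |R|=0.74381 <1
  x=-0.468: |R|=0.73680 <1
  x=-1.543: |R|=1.68325 >1
  x=-1.414: |R|=1.45557 >1
  x=-1.120: |R|=1.05295 >1
Stable set (-1.0694, 0).

z∈(-1.0694,0).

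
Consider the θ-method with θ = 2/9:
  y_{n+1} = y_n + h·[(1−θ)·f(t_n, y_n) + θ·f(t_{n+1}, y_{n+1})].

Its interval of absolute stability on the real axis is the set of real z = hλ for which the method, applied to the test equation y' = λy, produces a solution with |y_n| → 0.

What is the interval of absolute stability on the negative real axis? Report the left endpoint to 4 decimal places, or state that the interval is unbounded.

z∈(-3.6000,0).

With y'=λy (z=hλ):
  y_{n+1} = y_n + z·[7/9·y_n + 2/9·y_{n+1}] ⇒ (1 − 2/9z)y_{n+1} = (1 + 7/9z)y_n
  R(z) = (1 + 7/9z)/(1 − 2/9z).

Need |R(x)|<1, x<0.
x=-0.37: |R|=0.6581
R=−1: 1+7/9x = −1+2/9x ⇒ -5/9x=2 ⇒ x=2/(-5/9)=-3.6000
Confirm numerically:
  x=-3.011: |R|=0.80395 <1
  x=-2.090: |R|=0.42716 <1
  x=-2.005: |R|=0.38701 <1
  x=-1.729: |R|=0.24908 <1
  x=-4.125: |R|=1.15217 >1
  x=-3.763: |R|=1.04932 >1
Stable set (-3.6000, 0).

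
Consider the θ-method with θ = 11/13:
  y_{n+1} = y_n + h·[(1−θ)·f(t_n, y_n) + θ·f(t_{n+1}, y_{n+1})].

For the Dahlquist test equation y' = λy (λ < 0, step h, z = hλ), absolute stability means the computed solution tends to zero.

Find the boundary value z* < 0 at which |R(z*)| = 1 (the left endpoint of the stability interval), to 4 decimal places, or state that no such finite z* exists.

On y'=λy, z=hλ:
  y_{n+1} = y_n + z·[2/13·y_n + 11/13·y_{n+1}] ⇒ (1 − 11/13z)y_{n+1} = (1 + 2/13z)y_n
  R(z) = (1 + 2/13z)/(1 − 11/13z).

Find x<0 with |R(x)|<1.
x=-1.18: |R|=0.4095
x=-2: |R|=0.2571
x=-10: |R|=0.0569
x=-100: |R|=0.1680
θ=11/13≥1/2 ⇒ |1+2/13x|<|1−11/13x| ∀x<0 ⇒ stable on all of ℝ⁻.

unbounded; (−∞, 0).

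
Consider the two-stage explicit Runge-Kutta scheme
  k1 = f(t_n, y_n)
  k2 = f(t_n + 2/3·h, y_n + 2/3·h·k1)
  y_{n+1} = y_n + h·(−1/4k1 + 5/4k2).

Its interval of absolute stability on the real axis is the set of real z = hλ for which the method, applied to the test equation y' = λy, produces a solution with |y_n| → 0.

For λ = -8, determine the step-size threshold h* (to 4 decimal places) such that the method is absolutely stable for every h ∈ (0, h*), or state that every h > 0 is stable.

(-1.2000,0); λ=-8 ⇒ h* = (6/5)/8 = 0.1500.

On y'=λy, z=hλ:
  k1=λy_n ⇒ h·k1=z·y_n;  k2=λ(1+2/3z)y_n ⇒ h·k2=z(1+2/3z)y_n
  y_{n+1}/y_n = 1 − 1/4z + 5/4z(1+2/3z) = 1 + z + 5/6z²
  ⇒ R(z) = 1 + z + 5/6z².

Boundary: |R(x)|=1, x<0.
x=-1.17: |R|=0.9708
R=1: x+5/6x²=0 ⇒ x=−6/5=-1.2000; min R=1−1/(4·5/6)=0.7000>−1
Confirm numerically:
  x=-1.166: |R|=0.96696 <1
  x=-0.678: |R|=0.70507 <1
  x=-0.554: |R|=0.70176 <1
  x=-1.560: |R|=1.46800 >1
  x=-1.542: |R|=1.43947 >1
  x=-1.345: |R|=1.16252 >1
Interval (-1.2000, 0).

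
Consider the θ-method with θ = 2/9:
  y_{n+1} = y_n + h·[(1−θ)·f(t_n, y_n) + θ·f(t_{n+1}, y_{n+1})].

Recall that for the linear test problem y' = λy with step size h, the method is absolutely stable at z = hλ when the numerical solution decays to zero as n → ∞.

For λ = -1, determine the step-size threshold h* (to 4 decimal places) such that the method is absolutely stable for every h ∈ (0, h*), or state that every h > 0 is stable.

(-3.6000,0); λ=-1 ⇒ h* = (18/5)/1 = 3.6000.

With y'=λy (z=hλ):
  y_{n+1} = y_n + z·[7/9·y_n + 2/9·y_{n+1}] ⇒ (1 − 2/9z)y_{n+1} = (1 + 7/9z)y_n
  R(z) = (1 + 7/9z)/(1 − 2/9z).

Solve |R(x)|<1 on ℝ⁻.
x=-1.21: |R|=0.0464
R=−1: 1+7/9x = −1+2/9x ⇒ -5/9x=2 ⇒ x=2/(-5/9)=-3.6000
Confirm numerically:
  x=-3.244: |R|=0.88507 <1
  x=-3.108: |R|=0.83833 <1
  x=-1.788: |R|=0.27958 <1
  x=-3.953: |R|=1.10440 >1
  x=-3.725: |R|=1.03799 >1
So |R|<1 on (-3.6000, 0).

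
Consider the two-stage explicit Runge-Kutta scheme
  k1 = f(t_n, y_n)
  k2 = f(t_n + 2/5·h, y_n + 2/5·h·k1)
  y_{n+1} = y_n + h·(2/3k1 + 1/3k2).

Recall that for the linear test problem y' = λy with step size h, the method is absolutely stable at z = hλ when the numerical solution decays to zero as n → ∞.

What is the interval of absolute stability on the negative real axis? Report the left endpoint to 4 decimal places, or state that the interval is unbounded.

z∈(-7.5000,0).

On y'=λy, z=hλ:
  k1=λy_n ⇒ h·k1=z·y_n;  k2=λ(1+2/5z)y_n ⇒ h·k2=z(1+2/5z)y_n
  y_{n+1}/y_n = 1 + 2/3z + 1/3z(1+2/5z) = 1 + z + 2/15z²
  R(z) = 1 + z + 2/15z².

Boundary: |R(x)|=1, x<0.
x=-0.32: |R|=0.6937
R=1: x+2/15x²=0 ⇒ x=−15/2=-7.5000; min R=1−1/(4·2/15)=-0.8750>−1
Confirm numerically:
  x=-7.353: |R|=0.85588 <1
  x=-5.964: |R|=0.22143 <1
  x=-3.826: |R|=0.87423 <1
  x=-3.202: |R|=0.83496 <1
  x=-7.911: |R|=1.43352 >1
  x=-7.863: |R|=1.38057 >1
  x=-7.746: |R|=1.25407 >1
Interval (-7.5000, 0).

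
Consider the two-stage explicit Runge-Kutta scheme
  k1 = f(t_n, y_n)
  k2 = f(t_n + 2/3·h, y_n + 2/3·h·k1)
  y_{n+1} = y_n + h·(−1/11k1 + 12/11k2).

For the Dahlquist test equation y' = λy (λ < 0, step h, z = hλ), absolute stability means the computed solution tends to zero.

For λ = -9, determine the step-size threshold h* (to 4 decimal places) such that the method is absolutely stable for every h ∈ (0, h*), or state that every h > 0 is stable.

(-1.3750,0); λ=-9 ⇒ h* = (11/8)/9 = 0.1528.

On y'=λy, z=hλ:
  k1=λy_n ⇒ h·k1=z·y_n;  k2=λ(1+2/3z)y_n ⇒ h·k2=z(1+2/3z)y_n
  y_{n+1}/y_n = 1 − 1/11z + 12/11z(1+2/3z) = 1 + z + 8/11z²
  ⇒ R(z) = 1 + z + 8/11z².

Need |R(x)|<1, x<0.
x=-1.56: |R|=1.2099
R=1: x+8/11x²=0 ⇒ x=−11/8=-1.3750; min R=1−1/(4·8/11)=0.6562>−1
Confirm numerically:
  x=-1.302: |R|=0.93088 <1
  x=-1.296: |R|=0.92554 <1
  x=-0.690: |R|=0.65625 <1
  x=-1.854: |R|=1.64587 >1
  x=-1.712: |R|=1.41960 >1
  x=-1.560: |R|=1.20989 >1
So |R|<1 on (-1.3750, 0).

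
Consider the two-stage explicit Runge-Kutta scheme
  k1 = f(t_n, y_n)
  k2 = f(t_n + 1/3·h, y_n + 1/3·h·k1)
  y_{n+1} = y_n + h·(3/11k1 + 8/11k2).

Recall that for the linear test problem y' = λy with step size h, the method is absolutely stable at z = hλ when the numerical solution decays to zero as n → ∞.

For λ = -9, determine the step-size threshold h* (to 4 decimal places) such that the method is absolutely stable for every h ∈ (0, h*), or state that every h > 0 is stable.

(-4.1250,0); λ=-9 ⇒ h* = (33/8)/9 = 0.4583.

Test eqn y'=λy, z=hλ:
  k1=λy_n ⇒ h·k1=z·y_n;  k2=λ(1+1/3z)y_n ⇒ h·k2=z(1+1/3z)y_n
  y_{n+1}/y_n = 1 + 3/11z + 8/11z(1+1/3z) = 1 + z + 8/33z²
  Hence R(z) = 1 + z + 8/33z².

Solve |R(x)|<1 on ℝ⁻.
x=-1.78: |R|=0.0119
R=1: x+8/33x²=0 ⇒ x=−33/8=-4.1250; min R=1−1/(4·8/33)=-0.0312>−1
Confirm numerically:
  x=-2.745: |R|=0.08167 <1
  x=-2.382: |R|=0.00650 <1
  x=-1.879: |R|=0.02309 <1
  x=-4.435: |R|=1.33330 >1
  x=-4.225: |R|=1.10242 >1
  x=-4.174: |R|=1.04958 >1
Interval (-4.1250, 0).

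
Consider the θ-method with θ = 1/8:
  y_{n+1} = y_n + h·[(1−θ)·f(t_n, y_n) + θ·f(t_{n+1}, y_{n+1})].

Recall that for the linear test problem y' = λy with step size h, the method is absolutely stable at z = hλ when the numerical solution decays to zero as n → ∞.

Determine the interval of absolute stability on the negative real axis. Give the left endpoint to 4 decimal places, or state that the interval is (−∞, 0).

z∈(-2.6667,0).

On y'=λy, z=hλ:
  y_{n+1} = y_n + z·[7/8·y_n + 1/8·y_{n+1}] ⇒ (1 − 1/8z)y_{n+1} = (1 + 7/8z)y_n
  so R(z) = (1 + 7/8z)/(1 − 1/8z).

Need |R(x)|<1, x<0.
x=-1.67: |R|=0.3816
R=−1: 1+7/8x = −1+1/8x ⇒ -3/4x=2 ⇒ x=2/(-3/4)=-2.6667
Confirm numerically:
  x=-2.628: |R|=0.97817 <1
  x=-2.463: |R|=0.88321 <1
  x=-2.289: |R|=0.77976 <1
  x=-3.020: |R|=1.19238 >1
  x=-3.014: |R|=1.18921 >1
  x=-3.006: |R|=1.18499 >1
Interval (-2.6667, 0).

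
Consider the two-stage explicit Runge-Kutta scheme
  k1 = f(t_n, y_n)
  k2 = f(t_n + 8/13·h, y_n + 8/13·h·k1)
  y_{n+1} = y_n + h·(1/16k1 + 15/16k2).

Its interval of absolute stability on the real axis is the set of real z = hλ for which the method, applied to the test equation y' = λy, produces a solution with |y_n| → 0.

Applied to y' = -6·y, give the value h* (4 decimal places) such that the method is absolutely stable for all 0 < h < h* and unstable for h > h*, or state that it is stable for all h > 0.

(-1.7333,0); λ=-6 ⇒ h* = (26/15)/6 = 0.2889.

Test eqn y'=λy, z=hλ:
  k1=λy_n ⇒ h·k1=z·y_n;  k2=λ(1+8/13z)y_n ⇒ h·k2=z(1+8/13z)y_n
  y_{n+1}/y_n = 1 + 1/16z + 15/16z(1+8/13z) = 1 + z + 15/26z²
  Hence R(z) = 1 + z + 15/26z².

Need |R(x)|<1, x<0.
x=-0.77: |R|=0.5721
R=1: x+15/26x²=0 ⇒ x=−26/15=-1.7333; min R=1−1/(4·15/26)=0.5667>−1
Confirm numerically:
  x=-1.588: |R|=0.86685 <1
  x=-1.488: |R|=0.78939 <1
  x=-1.053: |R|=0.58670 <1
  x=-0.985: |R|=0.57475 <1
  x=-2.141: |R|=1.50355 >1
  x=-2.013: |R|=1.32479 >1
Interval (-1.7333, 0).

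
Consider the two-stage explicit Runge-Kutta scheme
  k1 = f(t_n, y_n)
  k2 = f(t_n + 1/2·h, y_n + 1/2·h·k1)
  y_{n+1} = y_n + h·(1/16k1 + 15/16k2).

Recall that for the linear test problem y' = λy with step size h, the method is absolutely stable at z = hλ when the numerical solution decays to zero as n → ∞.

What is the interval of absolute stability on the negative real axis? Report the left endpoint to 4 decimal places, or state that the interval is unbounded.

(-2.1333, 0).

With y'=λy (z=hλ):
  k1=λy_n ⇒ h·k1=z·y_n;  k2=λ(1+1/2z)y_n ⇒ h·k2=z(1+1/2z)y_n
  y_{n+1}/y_n = 1 + 1/16z + 15/16z(1+1/2z) = 1 + z + 15/32z²
  Hence R(z) = 1 + z + 15/32z².

Need |R(x)|<1, x<0.
x=-1.63: |R|=0.6154
R=1: x+15/32x²=0 ⇒ x=−32/15=-2.1333; min R=1−1/(4·15/32)=0.4667>−1
Confirm numerically:
  x=-2.015: |R|=0.88823 <1
  x=-1.914: |R|=0.80322 <1
  x=-1.796: |R|=0.71601 <1
  x=-1.399: |R|=0.51844 <1
  x=-2.460: |R|=1.37669 >1
  x=-2.161: |R|=1.02803 >1
Stable set (-2.1333, 0).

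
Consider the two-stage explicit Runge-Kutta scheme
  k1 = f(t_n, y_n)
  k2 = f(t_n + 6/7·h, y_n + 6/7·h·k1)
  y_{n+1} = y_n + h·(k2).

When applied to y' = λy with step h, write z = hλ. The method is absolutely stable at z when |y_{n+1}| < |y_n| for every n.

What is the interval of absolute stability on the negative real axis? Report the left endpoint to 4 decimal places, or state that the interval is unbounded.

On y'=λy, z=hλ:
  k1=λy_n ⇒ h·k1=z·y_n;  k2=λ(1+6/7z)y_n ⇒ h·k2=z(1+6/7z)y_n
  y_{n+1}/y_n = 1 + z(1+6/7z) = 1 + z + 6/7z²
  R(z) = 1 + z + 6/7z².

Boundary: |R(x)|=1, x<0.
x=-0.64: |R|=0.7111
R=1: x+6/7x²=0 ⇒ x=−7/6=-1.1667; min R=1−1/(4·6/7)=0.7083>−1
Confirm numerically:
  x=-0.998: |R|=0.85572 <1
  x=-0.944: |R|=0.81983 <1
  x=-0.840: |R|=0.76480 <1
  x=-0.600: |R|=0.70857 <1
  x=-1.499: |R|=1.42700 >1
  x=-1.274: |R|=1.11721 >1
Stable set (-1.1667, 0).

(-1.1667, 0).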